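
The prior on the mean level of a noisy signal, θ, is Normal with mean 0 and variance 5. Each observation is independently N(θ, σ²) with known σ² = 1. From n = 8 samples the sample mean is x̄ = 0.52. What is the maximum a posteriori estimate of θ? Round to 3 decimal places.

θ̂_MAP = 0.507

n = 8, x̄ = 0.52.
For a Normal prior and Normal likelihood with known variance, the posterior is Normal; its mode equals its mean, the precision-weighted average.
Prior precision 1/σ₀² = 1/5 = 0.2; data precision n/σ² = 8/1 = 8.
θ̂ = (0.2·0 + 8·0.52) / (0.2 + 8) = 4.16/8.2 = 104/205 ≈ 0.507.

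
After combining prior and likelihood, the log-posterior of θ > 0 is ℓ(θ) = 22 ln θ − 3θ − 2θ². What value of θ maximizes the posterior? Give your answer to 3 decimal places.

ℓ'(θ) = 22/θ − 3 − 4θ. Setting this to zero and multiplying by θ: 4θ² + 3θ − 22 = 0.
θ = (−3 + √(3² + 4·4·22)) / (2·4) = (−3 + √361) / 8 = (−3 + 19)/8 = 2.
ℓ''(θ) = −22/θ² − 4 < 0, confirming a maximum.

θ̂_MAP = 2.000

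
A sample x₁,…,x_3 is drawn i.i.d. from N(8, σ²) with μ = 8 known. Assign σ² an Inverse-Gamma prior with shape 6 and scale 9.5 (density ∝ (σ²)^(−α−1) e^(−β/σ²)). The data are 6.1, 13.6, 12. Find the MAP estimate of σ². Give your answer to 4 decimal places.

σ̂²_MAP = 4.1159

Sum of squared deviations about the known mean: SS = (6.1−8)² + (13.6−8)² + (12−8)² = 50.97.
The Normal likelihood contributes (σ²)^(−n/2) exp(−SS/(2σ²)), so the posterior is Inverse-Gamma(α + n/2, β + SS/2) = Inverse-Gamma(7.5, 34.985).
The mode of Inverse-Gamma(a, b) is b/(a+1) = 34.985/8.5 ≈ 4.1159.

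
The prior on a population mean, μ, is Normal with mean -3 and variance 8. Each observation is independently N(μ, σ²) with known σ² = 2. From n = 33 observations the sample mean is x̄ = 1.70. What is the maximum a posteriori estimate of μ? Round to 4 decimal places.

μ̂_MAP = 1.6647

n = 33, x̄ = 1.70.
For a Normal prior and Normal likelihood with known variance, the posterior is Normal; its mode equals its mean, the precision-weighted average.
Prior precision 1/σ₀² = 1/8 = 0.125; data precision n/σ² = 33/2 = 16.5.
μ̂ = (0.125·(-3) + 16.5·1.7) / (0.125 + 16.5) = 27.675/16.625 = 1107/665 ≈ 1.6647.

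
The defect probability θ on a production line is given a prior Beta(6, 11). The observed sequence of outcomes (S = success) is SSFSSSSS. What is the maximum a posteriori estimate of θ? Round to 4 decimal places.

Prior: Beta(6, 11).
Data: 7 successes in 8 trials (from the sequence). The binomial likelihood contributes θ^7(1−θ)^1, so the posterior is Beta(6+7, 11+1) = Beta(13, 12).
For Beta(a, b) with a, b > 1 the mode is (a−1)/(a+b−2) = 12/23 ≈ 0.5217.

θ̂_MAP = 0.5217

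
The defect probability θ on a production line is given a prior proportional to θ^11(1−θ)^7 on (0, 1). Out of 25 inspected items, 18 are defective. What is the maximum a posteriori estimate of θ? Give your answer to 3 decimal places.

θ̂_MAP = 0.674

The prior density ∝ θ^11(1−θ)^7 is the kernel of Beta(12, 8).
Data: 18 successes in 25 trials. The binomial likelihood contributes θ^18(1−θ)^7, so the posterior is Beta(12+18, 8+7) = Beta(30, 15).
For Beta(a, b) with a, b > 1 the mode is (a−1)/(a+b−2) = 29/43 ≈ 0.674.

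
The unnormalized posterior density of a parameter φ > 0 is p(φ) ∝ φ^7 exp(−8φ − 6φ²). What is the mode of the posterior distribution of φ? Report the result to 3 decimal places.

φ̂_MAP = 0.500

ℓ'(φ) = 7/φ − 8 − 12φ. Setting this to zero and multiplying by φ: 12φ² + 8φ − 7 = 0.
φ = (−8 + √(8² + 4·12·7)) / (2·12) = (−8 + √400) / 24 = (−8 + 20)/24 = 1/2.
ℓ''(φ) = −7/φ² − 12 < 0, confirming a maximum.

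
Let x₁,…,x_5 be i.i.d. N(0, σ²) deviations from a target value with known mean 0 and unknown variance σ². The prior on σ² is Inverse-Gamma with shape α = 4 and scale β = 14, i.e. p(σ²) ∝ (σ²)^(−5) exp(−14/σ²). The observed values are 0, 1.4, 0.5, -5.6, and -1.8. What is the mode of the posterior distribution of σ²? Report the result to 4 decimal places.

Sum of squared deviations about the known mean: SS = (0−0)² + (1.4−0)² + (0.5−0)² + (-5.6−0)² + (-1.8−0)² = 36.81.
The Normal likelihood contributes (σ²)^(−n/2) exp(−SS/(2σ²)), so the posterior is Inverse-Gamma(α + n/2, β + SS/2) = Inverse-Gamma(6.5, 32.405).
The mode of Inverse-Gamma(a, b) is b/(a+1) = 32.405/7.5 ≈ 4.3207.

σ̂²_MAP = 4.3207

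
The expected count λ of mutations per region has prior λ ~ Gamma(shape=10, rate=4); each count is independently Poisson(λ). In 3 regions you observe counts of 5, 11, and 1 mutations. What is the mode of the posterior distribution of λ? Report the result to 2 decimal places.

λ̂_MAP = 3.71

Σxᵢ = 5+11+1 = 17, with n = 3.
Posterior ∝ λ^9e^(−4λ) · λ^17e^(−3λ) = λ^26e^(−7λ), i.e. Gamma(shape=27, rate=7).
The mode of a Gamma(a, b) with a ≥ 1 (shape–rate) is (a−1)/b = 26/7 ≈ 3.71.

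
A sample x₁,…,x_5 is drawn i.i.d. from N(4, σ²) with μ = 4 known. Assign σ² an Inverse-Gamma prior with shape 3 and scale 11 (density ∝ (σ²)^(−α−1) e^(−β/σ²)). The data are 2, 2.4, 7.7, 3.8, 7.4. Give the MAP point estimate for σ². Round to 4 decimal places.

σ̂²_MAP = 4.1423

Sum of squared deviations about the known mean: SS = (2−4)² + (2.4−4)² + (7.7−4)² + (3.8−4)² + (7.4−4)² = 31.85.
The Normal likelihood contributes (σ²)^(−n/2) exp(−SS/(2σ²)), so the posterior is Inverse-Gamma(α + n/2, β + SS/2) = Inverse-Gamma(5.5, 26.925).
The mode of Inverse-Gamma(a, b) is b/(a+1) = 26.925/6.5 ≈ 4.1423.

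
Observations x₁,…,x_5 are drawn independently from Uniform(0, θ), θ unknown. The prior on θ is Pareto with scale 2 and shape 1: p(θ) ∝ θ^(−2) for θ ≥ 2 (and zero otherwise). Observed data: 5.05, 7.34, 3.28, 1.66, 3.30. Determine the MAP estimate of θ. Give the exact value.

The Uniform(0, θ) likelihood is θ^(−n) for θ ≥ max(xᵢ), zero otherwise. Here max(xᵢ) = 7.34.
Posterior ∝ θ^(−2) · θ^(−5) = θ^(−7) on θ ≥ max(2, 7.34) = 7.34.
This density is strictly decreasing in θ, so the posterior mode lies at the lower boundary of the support.

θ̂_MAP = 7.34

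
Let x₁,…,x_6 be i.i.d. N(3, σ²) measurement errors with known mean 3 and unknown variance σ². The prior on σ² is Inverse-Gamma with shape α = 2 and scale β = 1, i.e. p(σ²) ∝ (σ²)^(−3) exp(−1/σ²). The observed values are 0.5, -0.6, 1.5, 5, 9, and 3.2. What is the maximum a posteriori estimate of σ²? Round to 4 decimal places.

Sum of squared deviations about the known mean: SS = (0.5−3)² + (-0.6−3)² + (1.5−3)² + (5−3)² + (9−3)² + (3.2−3)² = 61.5.
The Normal likelihood contributes (σ²)^(−n/2) exp(−SS/(2σ²)), so the posterior is Inverse-Gamma(α + n/2, β + SS/2) = Inverse-Gamma(5, 31.75).
The mode of Inverse-Gamma(a, b) is b/(a+1) = 31.75/6 ≈ 5.2917.

σ̂²_MAP = 5.2917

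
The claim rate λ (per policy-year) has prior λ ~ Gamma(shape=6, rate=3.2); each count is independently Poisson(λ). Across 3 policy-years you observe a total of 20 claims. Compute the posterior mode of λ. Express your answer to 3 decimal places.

Σxᵢ = 20, n = 3.
Posterior ∝ λ^5e^(−3.2λ) · λ^20e^(−3λ) = λ^25e^(−6.2λ), i.e. Gamma(shape=26, rate=6.2).
The mode of a Gamma(a, b) with a ≥ 1 (shape–rate) is (a−1)/b = 25/6.2 ≈ 4.032.

λ̂_MAP = 4.032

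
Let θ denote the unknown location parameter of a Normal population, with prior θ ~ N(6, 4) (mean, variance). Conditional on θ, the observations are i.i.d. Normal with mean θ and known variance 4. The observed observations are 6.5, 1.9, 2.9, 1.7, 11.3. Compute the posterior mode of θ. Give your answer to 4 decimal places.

θ̂_MAP = 5.0500

n = 5; x̄ = (6.5 + 1.9 + 2.9 + 1.7 + 11.3)/5 = 24.3/5 = 4.86.
For a Normal prior and Normal likelihood with known variance, the posterior is Normal; its mode equals its mean, the precision-weighted average.
Prior precision 1/σ₀² = 1/4 = 0.25; data precision n/σ² = 5/4 = 1.25.
θ̂ = (0.25·6 + 1.25·4.86) / (0.25 + 1.25) = 7.575/1.5 = 5.0500.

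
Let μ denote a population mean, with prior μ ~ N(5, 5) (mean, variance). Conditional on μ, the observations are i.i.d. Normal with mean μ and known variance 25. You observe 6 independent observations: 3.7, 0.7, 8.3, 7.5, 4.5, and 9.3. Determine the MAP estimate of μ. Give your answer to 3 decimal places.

μ̂_MAP = 5.364

n = 6; x̄ = (3.7 + 0.7 + 8.3 + 7.5 + 4.5 + 9.3)/6 = 34/6 = 17/3 ≈ 5.6667.
For a Normal prior and Normal likelihood with known variance, the posterior is Normal; its mode equals its mean, the precision-weighted average.
Prior precision 1/σ₀² = 1/5 = 0.2; data precision n/σ² = 6/25 = 0.24.
μ̂ = (0.2·5 + 0.24·(17/3)) / (0.2 + 0.24) = 2.36/0.44 = 59/11 ≈ 5.364.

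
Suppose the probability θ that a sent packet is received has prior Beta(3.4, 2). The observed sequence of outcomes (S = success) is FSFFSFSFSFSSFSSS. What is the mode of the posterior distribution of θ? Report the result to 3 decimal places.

θ̂_MAP = 0.588

Prior: Beta(3.4, 2).
Data: 9 successes in 16 trials (from the sequence). The binomial likelihood contributes θ^9(1−θ)^7, so the posterior is Beta(3.4+9, 2+7) = Beta(12.4, 9).
For Beta(a, b) with a, b > 1 the mode is (a−1)/(a+b−2) = 11.4/19.4 ≈ 0.588.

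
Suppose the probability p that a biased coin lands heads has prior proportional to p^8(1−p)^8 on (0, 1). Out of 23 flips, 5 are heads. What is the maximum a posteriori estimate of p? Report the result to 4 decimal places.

p̂_MAP = 0.3333

The prior density ∝ p^8(1−p)^8 is the kernel of Beta(9, 9).
Data: 5 successes in 23 trials. The binomial likelihood contributes p^5(1−p)^18, so the posterior is Beta(9+5, 9+18) = Beta(14, 27).
For Beta(a, b) with a, b > 1 the mode is (a−1)/(a+b−2) = 13/39 ≈ 0.3333.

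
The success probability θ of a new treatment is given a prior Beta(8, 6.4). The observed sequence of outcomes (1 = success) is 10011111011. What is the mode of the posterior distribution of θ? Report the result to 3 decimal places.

θ̂_MAP = 0.641

Prior: Beta(8, 6.4).
Data: 8 successes in 11 trials (from the sequence). The binomial likelihood contributes θ^8(1−θ)^3, so the posterior is Beta(8+8, 6.4+3) = Beta(16, 9.4).
For Beta(a, b) with a, b > 1 the mode is (a−1)/(a+b−2) = 15/23.4 ≈ 0.641.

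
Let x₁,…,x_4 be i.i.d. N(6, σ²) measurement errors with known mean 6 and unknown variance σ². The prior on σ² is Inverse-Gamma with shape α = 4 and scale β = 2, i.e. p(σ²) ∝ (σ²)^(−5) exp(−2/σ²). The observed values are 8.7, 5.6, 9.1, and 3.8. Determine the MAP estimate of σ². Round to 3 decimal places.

Sum of squared deviations about the known mean: SS = (8.7−6)² + (5.6−6)² + (9.1−6)² + (3.8−6)² = 21.9.
The Normal likelihood contributes (σ²)^(−n/2) exp(−SS/(2σ²)), so the posterior is Inverse-Gamma(α + n/2, β + SS/2) = Inverse-Gamma(6, 12.95).
The mode of Inverse-Gamma(a, b) is b/(a+1) = 12.95/7 ≈ 1.850.

σ̂²_MAP = 1.850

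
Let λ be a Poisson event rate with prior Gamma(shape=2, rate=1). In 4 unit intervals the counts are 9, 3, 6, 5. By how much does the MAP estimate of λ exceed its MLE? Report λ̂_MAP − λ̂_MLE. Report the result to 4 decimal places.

MAP − MLE = -0.9500

Σxᵢ = 23. Posterior is Gamma(25, 5); MAP = (25−1)/5 = 24/5 ≈ 4.80000.
MLE = x̄ = 23/4 ≈ 5.75000.
Difference = 24/5 − 23/4 = -19/20 ≈ -0.9500.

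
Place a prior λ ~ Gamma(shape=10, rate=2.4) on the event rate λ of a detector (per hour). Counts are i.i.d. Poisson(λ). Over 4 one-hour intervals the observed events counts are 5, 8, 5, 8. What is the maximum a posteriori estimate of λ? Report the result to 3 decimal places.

λ̂_MAP = 5.469

Σxᵢ = 5+8+5+8 = 26, with n = 4.
Posterior ∝ λ^9e^(−2.4λ) · λ^26e^(−4λ) = λ^35e^(−6.4λ), i.e. Gamma(shape=36, rate=6.4).
The mode of a Gamma(a, b) with a ≥ 1 (shape–rate) is (a−1)/b = 35/6.4 ≈ 5.469.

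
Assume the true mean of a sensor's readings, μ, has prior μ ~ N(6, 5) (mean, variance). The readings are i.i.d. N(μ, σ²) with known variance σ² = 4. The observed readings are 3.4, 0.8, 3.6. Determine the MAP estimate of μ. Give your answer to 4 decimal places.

μ̂_MAP = 3.3158

n = 3; x̄ = (3.4 + 0.8 + 3.6)/3 = 7.8/3 = 2.6.
For a Normal prior and Normal likelihood with known variance, the posterior is Normal; its mode equals its mean, the precision-weighted average.
Prior precision 1/σ₀² = 1/5 = 0.2; data precision n/σ² = 3/4 = 0.75.
μ̂ = (0.2·6 + 0.75·2.6) / (0.2 + 0.75) = 3.15/0.95 = 63/19 ≈ 3.3158.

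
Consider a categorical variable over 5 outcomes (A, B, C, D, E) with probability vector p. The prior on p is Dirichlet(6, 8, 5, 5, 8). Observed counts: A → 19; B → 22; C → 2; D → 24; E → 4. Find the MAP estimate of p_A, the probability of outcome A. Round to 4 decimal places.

The posterior is Dirichlet(αᵢ + nᵢ) = Dirichlet(25, 30, 7, 29, 12).
For a Dirichlet(a₁,…,a_K) with all aᵢ > 1, the mode has j-th component (aⱼ − 1)/(Σaᵢ − K).
Here Σaᵢ = 103 and K = 5, so p_A = (25 − 1)/(103 − 5) = 24/98 ≈ 0.2449.

MAP estimate of p_A = 0.2449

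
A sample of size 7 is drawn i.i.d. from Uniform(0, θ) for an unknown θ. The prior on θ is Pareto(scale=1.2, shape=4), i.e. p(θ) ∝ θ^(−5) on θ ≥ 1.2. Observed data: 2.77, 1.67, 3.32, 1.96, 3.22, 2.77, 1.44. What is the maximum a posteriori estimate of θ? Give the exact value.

The Uniform(0, θ) likelihood is θ^(−n) for θ ≥ max(xᵢ), zero otherwise. Here max(xᵢ) = 3.32.
Posterior ∝ θ^(−5) · θ^(−7) = θ^(−12) on θ ≥ max(1.2, 3.32) = 3.32.
This density is strictly decreasing in θ, so the posterior mode lies at the lower boundary of the support.

θ̂_MAP = 3.32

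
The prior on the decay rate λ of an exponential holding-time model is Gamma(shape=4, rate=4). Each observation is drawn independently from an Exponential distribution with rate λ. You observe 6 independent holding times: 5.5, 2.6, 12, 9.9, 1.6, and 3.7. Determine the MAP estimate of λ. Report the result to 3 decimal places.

The Exponential(rate=λ) likelihood is ∝ λ^n e^(−λΣtᵢ). Here n = 6 and Σtᵢ = 5.5 + 2.6 + 12 + 9.9 + 1.6 + 3.7 = 35.3.
Posterior ∝ λ^3e^(−4λ) · λ^6e^(−35.3λ) = λ^9e^(−39.3λ), i.e. Gamma(10, 39.3).
Mode = (a−1)/b = 9/39.3 ≈ 0.229.

λ̂_MAP = 0.229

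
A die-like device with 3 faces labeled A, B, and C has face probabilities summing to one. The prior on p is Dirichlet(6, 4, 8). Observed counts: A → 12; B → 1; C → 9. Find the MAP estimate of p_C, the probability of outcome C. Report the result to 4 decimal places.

MAP estimate of p_C = 0.4324

The posterior is Dirichlet(αᵢ + nᵢ) = Dirichlet(18, 5, 17).
For a Dirichlet(a₁,…,a_K) with all aᵢ > 1, the mode has j-th component (aⱼ − 1)/(Σaᵢ − K).
Here Σaᵢ = 40 and K = 3, so p_C = (17 − 1)/(40 − 3) = 16/37 ≈ 0.4324.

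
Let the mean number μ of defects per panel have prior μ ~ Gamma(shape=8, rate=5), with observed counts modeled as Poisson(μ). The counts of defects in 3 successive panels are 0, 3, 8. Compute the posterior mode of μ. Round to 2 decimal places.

Σxᵢ = 0+3+8 = 11, with n = 3.
Posterior ∝ μ^7e^(−5μ) · μ^11e^(−3μ) = μ^18e^(−8μ), i.e. Gamma(shape=19, rate=8).
The mode of a Gamma(a, b) with a ≥ 1 (shape–rate) is (a−1)/b = 18/8 ≈ 2.25.

μ̂_MAP = 2.25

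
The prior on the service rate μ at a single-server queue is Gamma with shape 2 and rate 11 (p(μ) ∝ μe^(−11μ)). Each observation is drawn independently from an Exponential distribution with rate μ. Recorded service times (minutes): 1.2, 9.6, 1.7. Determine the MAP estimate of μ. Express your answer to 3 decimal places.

The Exponential(rate=μ) likelihood is ∝ μ^n e^(−μΣtᵢ). Here n = 3 and Σtᵢ = 1.2 + 9.6 + 1.7 = 12.5.
Posterior ∝ μe^(−11μ) · μ^3e^(−12.5μ) = μ^4e^(−23.5μ), i.e. Gamma(5, 23.5).
Mode = (a−1)/b = 4/23.5 ≈ 0.170.

μ̂_MAP = 0.170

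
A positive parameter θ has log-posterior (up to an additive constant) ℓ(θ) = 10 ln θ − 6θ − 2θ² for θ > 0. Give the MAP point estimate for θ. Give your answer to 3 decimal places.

θ̂_MAP = 1.000

ℓ'(θ) = 10/θ − 6 − 4θ. Setting this to zero and multiplying by θ: 4θ² + 6θ − 10 = 0.
θ = (−6 + √(6² + 4·4·10)) / (2·4) = (−6 + √196) / 8 = (−6 + 14)/8 = 1.
ℓ''(θ) = −10/θ² − 4 < 0, confirming a maximum.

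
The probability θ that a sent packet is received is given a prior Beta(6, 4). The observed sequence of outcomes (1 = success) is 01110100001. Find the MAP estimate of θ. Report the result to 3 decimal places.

θ̂_MAP = 0.526

Prior: Beta(6, 4).
Data: 5 successes in 11 trials (from the sequence). The binomial likelihood contributes θ^5(1−θ)^6, so the posterior is Beta(6+5, 4+6) = Beta(11, 10).
For Beta(a, b) with a, b > 1 the mode is (a−1)/(a+b−2) = 10/19 ≈ 0.526.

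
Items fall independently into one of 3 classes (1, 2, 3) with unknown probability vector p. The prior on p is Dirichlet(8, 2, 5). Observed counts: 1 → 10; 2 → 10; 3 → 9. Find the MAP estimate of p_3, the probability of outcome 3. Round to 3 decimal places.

MAP estimate: 0.317

The posterior is Dirichlet(αᵢ + nᵢ) = Dirichlet(18, 12, 14).
For a Dirichlet(a₁,…,a_K) with all aᵢ > 1, the mode has j-th component (aⱼ − 1)/(Σaᵢ − K).
Here Σaᵢ = 44 and K = 3, so p_3 = (14 − 1)/(44 − 3) = 13/41 ≈ 0.317.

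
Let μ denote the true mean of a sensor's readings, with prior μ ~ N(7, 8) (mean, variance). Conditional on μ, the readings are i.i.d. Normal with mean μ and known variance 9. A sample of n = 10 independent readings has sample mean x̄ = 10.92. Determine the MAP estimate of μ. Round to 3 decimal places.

n = 10, x̄ = 10.92.
For a Normal prior and Normal likelihood with known variance, the posterior is Normal; its mode equals its mean, the precision-weighted average.
Prior precision 1/σ₀² = 1/8 = 0.125; data precision n/σ² = 10/9.
μ̂ = (0.125·7 + (10/9)·10.92) / (0.125 + 10/9) = (1561/120)/(89/72) = 4683/445 ≈ 10.524.

μ̂_MAP = 10.524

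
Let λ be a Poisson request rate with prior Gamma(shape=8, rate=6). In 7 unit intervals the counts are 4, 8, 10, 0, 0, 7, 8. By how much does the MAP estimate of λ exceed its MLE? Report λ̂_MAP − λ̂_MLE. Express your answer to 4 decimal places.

Σxᵢ = 37. Posterior is Gamma(45, 13); MAP = (45−1)/13 = 44/13 ≈ 3.38462.
MLE = x̄ = 37/7 ≈ 5.28571.
Difference = 44/13 − 37/7 = -173/91 ≈ -1.9011.

MAP − MLE = -1.9011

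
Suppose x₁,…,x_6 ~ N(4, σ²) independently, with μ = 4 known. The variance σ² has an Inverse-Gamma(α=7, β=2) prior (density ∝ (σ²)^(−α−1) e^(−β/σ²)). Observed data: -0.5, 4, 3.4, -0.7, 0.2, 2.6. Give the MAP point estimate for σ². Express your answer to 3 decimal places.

Sum of squared deviations about the known mean: SS = (-0.5−4)² + (4−4)² + (3.4−4)² + (-0.7−4)² + (0.2−4)² + (2.6−4)² = 59.1.
The Normal likelihood contributes (σ²)^(−n/2) exp(−SS/(2σ²)), so the posterior is Inverse-Gamma(α + n/2, β + SS/2) = Inverse-Gamma(10, 31.55).
The mode of Inverse-Gamma(a, b) is b/(a+1) = 31.55/11 ≈ 2.868.

σ̂²_MAP = 2.868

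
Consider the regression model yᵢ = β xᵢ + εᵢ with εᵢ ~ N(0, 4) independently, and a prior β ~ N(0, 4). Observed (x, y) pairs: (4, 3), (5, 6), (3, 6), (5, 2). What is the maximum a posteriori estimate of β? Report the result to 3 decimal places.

β̂_MAP = 0.921

log p(β | y) = −Σ(yᵢ − βxᵢ)²/(2·4) − β²/(2·4) + const.
Setting the derivative to zero: Σxᵢ(yᵢ − βxᵢ)/4 − β/4 = 0, so β = Σxᵢyᵢ / (Σxᵢ² + σ²/τ²).
Σxᵢyᵢ = 4·3 + 5·6 + 3·6 + 5·2 = 70; Σxᵢ² = 75; σ²/τ² = 1.
β̂_MAP = 70 / (75 + 1) = 70/76 ≈ 0.921.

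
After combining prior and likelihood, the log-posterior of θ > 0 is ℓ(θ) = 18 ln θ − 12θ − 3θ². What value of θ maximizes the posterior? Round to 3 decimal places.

θ̂_MAP = 1.000

ℓ'(θ) = 18/θ − 12 − 6θ. Setting this to zero and multiplying by θ: 6θ² + 12θ − 18 = 0.
θ = (−12 + √(12² + 4·6·18)) / (2·6) = (−12 + √576) / 12 = (−12 + 24)/12 = 1.
ℓ''(θ) = −18/θ² − 6 < 0, confirming a maximum.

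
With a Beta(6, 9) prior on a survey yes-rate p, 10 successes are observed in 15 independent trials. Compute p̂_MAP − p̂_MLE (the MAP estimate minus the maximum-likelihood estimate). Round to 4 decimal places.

MAP − MLE = -0.1310

Posterior is Beta(16, 14); MAP = (16−1)/(30−2) = 15/28 ≈ 0.53571.
MLE ignores the prior: p̂_MLE = k/n = 10/15 ≈ 0.66667.
Difference = 15/28 − 10/15 = -11/84 ≈ -0.1310.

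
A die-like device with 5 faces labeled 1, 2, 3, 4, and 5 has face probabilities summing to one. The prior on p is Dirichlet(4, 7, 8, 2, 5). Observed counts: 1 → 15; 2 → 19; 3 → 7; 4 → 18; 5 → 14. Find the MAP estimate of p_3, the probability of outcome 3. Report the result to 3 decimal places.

MAP estimate: 0.149

The posterior is Dirichlet(αᵢ + nᵢ) = Dirichlet(19, 26, 15, 20, 19).
For a Dirichlet(a₁,…,a_K) with all aᵢ > 1, the mode has j-th component (aⱼ − 1)/(Σaᵢ − K).
Here Σaᵢ = 99 and K = 5, so p_3 = (15 − 1)/(99 − 5) = 14/94 ≈ 0.149.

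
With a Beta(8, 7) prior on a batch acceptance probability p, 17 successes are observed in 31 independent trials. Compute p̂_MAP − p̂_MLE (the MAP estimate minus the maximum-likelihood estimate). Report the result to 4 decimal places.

MAP − MLE = -0.0029

Posterior is Beta(25, 21); MAP = (25−1)/(46−2) = 24/44 ≈ 0.54545.
MLE ignores the prior: p̂_MLE = k/n = 17/31 ≈ 0.54839.
Difference = 24/44 − 17/31 = -1/341 ≈ -0.0029.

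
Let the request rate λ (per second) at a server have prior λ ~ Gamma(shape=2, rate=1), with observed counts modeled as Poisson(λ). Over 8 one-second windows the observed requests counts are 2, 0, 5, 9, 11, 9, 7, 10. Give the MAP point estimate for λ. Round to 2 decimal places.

λ̂_MAP = 6.00

Σxᵢ = 2+0+5+9+11+9+7+10 = 53, with n = 8.
Posterior ∝ λe^(−1λ) · λ^53e^(−8λ) = λ^54e^(−9λ), i.e. Gamma(shape=55, rate=9).
The mode of a Gamma(a, b) with a ≥ 1 (shape–rate) is (a−1)/b = 54/9 ≈ 6.00.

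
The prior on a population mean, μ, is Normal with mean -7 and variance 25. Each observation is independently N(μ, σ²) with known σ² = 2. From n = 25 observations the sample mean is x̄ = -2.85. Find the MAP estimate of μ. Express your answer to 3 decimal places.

μ̂_MAP = -2.863

n = 25, x̄ = -2.85.
For a Normal prior and Normal likelihood with known variance, the posterior is Normal; its mode equals its mean, the precision-weighted average.
Prior precision 1/σ₀² = 1/25 = 0.04; data precision n/σ² = 25/2 = 12.5.
μ̂ = (0.04·(-7) + 12.5·(-2.85)) / (0.04 + 12.5) = (-35.905)/12.54 = -7181/2508 ≈ -2.863.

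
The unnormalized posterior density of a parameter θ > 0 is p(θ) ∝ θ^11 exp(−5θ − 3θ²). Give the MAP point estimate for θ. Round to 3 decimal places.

ℓ'(θ) = 11/θ − 5 − 6θ. Setting this to zero and multiplying by θ: 6θ² + 5θ − 11 = 0.
θ = (−5 + √(5² + 4·6·11)) / (2·6) = (−5 + √289) / 12 = (−5 + 17)/12 = 1.
ℓ''(θ) = −11/θ² − 6 < 0, confirming a maximum.

θ̂_MAP = 1.000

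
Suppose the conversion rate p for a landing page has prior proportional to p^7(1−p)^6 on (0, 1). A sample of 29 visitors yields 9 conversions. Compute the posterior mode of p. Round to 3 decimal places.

p̂_MAP = 0.381

The prior density ∝ p^7(1−p)^6 is the kernel of Beta(8, 7).
Data: 9 successes in 29 trials. The binomial likelihood contributes p^9(1−p)^20, so the posterior is Beta(8+9, 7+20) = Beta(17, 27).
For Beta(a, b) with a, b > 1 the mode is (a−1)/(a+b−2) = 16/42 ≈ 0.381.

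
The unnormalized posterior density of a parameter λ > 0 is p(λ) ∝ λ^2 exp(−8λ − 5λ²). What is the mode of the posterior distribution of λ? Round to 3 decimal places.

ℓ'(λ) = 2/λ − 8 − 10λ. Setting this to zero and multiplying by λ: 10λ² + 8λ − 2 = 0.
λ = (−8 + √(8² + 4·10·2)) / (2·10) = (−8 + √144) / 20 = (−8 + 12)/20 = 1/5.
ℓ''(λ) = −2/λ² − 10 < 0, confirming a maximum.

λ̂_MAP = 0.200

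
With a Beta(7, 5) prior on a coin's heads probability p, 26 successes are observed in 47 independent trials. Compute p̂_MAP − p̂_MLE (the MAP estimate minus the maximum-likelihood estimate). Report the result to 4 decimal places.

MAP − MLE = 0.0082

Posterior is Beta(33, 26); MAP = (33−1)/(59−2) = 32/57 ≈ 0.56140.
MLE ignores the prior: p̂_MLE = k/n = 26/47 ≈ 0.55319.
Difference = 32/57 − 26/47 = 22/2679 ≈ 0.0082.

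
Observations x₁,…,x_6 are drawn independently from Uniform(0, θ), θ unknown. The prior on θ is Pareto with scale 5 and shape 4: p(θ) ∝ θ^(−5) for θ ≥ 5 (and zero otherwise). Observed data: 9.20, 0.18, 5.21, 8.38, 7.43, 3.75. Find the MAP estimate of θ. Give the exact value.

θ̂_MAP = 9.20

The Uniform(0, θ) likelihood is θ^(−n) for θ ≥ max(xᵢ), zero otherwise. Here max(xᵢ) = 9.20.
Posterior ∝ θ^(−5) · θ^(−6) = θ^(−11) on θ ≥ max(5, 9.20) = 9.20.
This density is strictly decreasing in θ, so the posterior mode lies at the lower boundary of the support.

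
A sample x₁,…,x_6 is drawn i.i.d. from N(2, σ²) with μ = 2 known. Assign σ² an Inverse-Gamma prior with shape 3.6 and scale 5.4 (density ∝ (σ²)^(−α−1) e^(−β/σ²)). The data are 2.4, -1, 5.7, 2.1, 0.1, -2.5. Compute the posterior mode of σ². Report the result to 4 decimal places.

Sum of squared deviations about the known mean: SS = (2.4−2)² + (-1−2)² + (5.7−2)² + (2.1−2)² + (0.1−2)² + (-2.5−2)² = 46.72.
The Normal likelihood contributes (σ²)^(−n/2) exp(−SS/(2σ²)), so the posterior is Inverse-Gamma(α + n/2, β + SS/2) = Inverse-Gamma(6.6, 28.76).
The mode of Inverse-Gamma(a, b) is b/(a+1) = 28.76/7.6 ≈ 3.7842.

σ̂²_MAP = 3.7842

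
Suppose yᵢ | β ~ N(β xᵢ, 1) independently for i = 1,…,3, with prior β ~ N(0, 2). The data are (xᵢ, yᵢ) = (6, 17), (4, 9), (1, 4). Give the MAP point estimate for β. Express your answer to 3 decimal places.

log p(β | y) = −Σ(yᵢ − βxᵢ)²/(2·1) − β²/(2·2) + const.
Setting the derivative to zero: Σxᵢ(yᵢ − βxᵢ)/1 − β/2 = 0, so β = Σxᵢyᵢ / (Σxᵢ² + σ²/τ²).
Σxᵢyᵢ = 6·17 + 4·9 + 1·4 = 142; Σxᵢ² = 53; σ²/τ² = 0.5.
β̂_MAP = 142 / (53 + 0.5) = 142/53.5 ≈ 2.654.

β̂_MAP = 2.654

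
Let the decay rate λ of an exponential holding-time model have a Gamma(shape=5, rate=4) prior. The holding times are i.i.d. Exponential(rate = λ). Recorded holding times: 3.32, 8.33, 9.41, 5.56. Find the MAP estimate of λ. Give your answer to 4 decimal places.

The Exponential(rate=λ) likelihood is ∝ λ^n e^(−λΣtᵢ). Here n = 4 and Σtᵢ = 3.32 + 8.33 + 9.41 + 5.56 = 26.62.
Posterior ∝ λ^4e^(−4λ) · λ^4e^(−26.62λ) = λ^8e^(−30.62λ), i.e. Gamma(9, 30.62).
Mode = (a−1)/b = 8/30.62 ≈ 0.2613.

λ̂_MAP = 0.2613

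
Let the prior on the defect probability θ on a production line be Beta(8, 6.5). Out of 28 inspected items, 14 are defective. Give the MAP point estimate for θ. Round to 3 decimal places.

θ̂_MAP = 0.519

Prior: Beta(8, 6.5).
Data: 14 successes in 28 trials. The binomial likelihood contributes θ^14(1−θ)^14, so the posterior is Beta(8+14, 6.5+14) = Beta(22, 20.5).
For Beta(a, b) with a, b > 1 the mode is (a−1)/(a+b−2) = 21/40.5 ≈ 0.519.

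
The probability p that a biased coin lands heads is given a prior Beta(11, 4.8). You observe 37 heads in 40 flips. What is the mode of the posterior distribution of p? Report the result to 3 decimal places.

Prior: Beta(11, 4.8).
Data: 37 successes in 40 trials. The binomial likelihood contributes p^37(1−p)^3, so the posterior is Beta(11+37, 4.8+3) = Beta(48, 7.8).
For Beta(a, b) with a, b > 1 the mode is (a−1)/(a+b−2) = 47/53.8 ≈ 0.874.

p̂_MAP = 0.874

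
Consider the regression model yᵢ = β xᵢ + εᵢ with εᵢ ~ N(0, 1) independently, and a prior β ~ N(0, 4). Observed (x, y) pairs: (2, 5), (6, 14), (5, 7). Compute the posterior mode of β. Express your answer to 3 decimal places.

log p(β | y) = −Σ(yᵢ − βxᵢ)²/(2·1) − β²/(2·4) + const.
Setting the derivative to zero: Σxᵢ(yᵢ − βxᵢ)/1 − β/4 = 0, so β = Σxᵢyᵢ / (Σxᵢ² + σ²/τ²).
Σxᵢyᵢ = 2·5 + 6·14 + 5·7 = 129; Σxᵢ² = 65; σ²/τ² = 0.25.
β̂_MAP = 129 / (65 + 0.25) = 129/65.25 ≈ 1.977.

β̂_MAP = 1.977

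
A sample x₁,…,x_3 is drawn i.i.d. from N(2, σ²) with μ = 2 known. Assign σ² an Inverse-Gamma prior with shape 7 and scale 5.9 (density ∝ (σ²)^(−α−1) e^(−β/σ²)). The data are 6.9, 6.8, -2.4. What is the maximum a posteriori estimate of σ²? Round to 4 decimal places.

σ̂²_MAP = 4.1163

Sum of squared deviations about the known mean: SS = (6.9−2)² + (6.8−2)² + (-2.4−2)² = 66.41.
The Normal likelihood contributes (σ²)^(−n/2) exp(−SS/(2σ²)), so the posterior is Inverse-Gamma(α + n/2, β + SS/2) = Inverse-Gamma(8.5, 39.105).
The mode of Inverse-Gamma(a, b) is b/(a+1) = 39.105/9.5 ≈ 4.1163.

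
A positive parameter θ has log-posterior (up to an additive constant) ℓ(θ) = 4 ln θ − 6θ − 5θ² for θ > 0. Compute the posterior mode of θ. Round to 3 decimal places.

θ̂_MAP = 0.400

ℓ'(θ) = 4/θ − 6 − 10θ. Setting this to zero and multiplying by θ: 10θ² + 6θ − 4 = 0.
θ = (−6 + √(6² + 4·10·4)) / (2·10) = (−6 + √196) / 20 = (−6 + 14)/20 = 2/5.
ℓ''(θ) = −4/θ² − 10 < 0, confirming a maximum.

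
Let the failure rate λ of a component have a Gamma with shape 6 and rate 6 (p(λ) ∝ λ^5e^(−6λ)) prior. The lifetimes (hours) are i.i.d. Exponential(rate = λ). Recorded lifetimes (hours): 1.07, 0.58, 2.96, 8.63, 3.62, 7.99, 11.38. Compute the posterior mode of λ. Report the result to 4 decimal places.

λ̂_MAP = 0.2842

The Exponential(rate=λ) likelihood is ∝ λ^n e^(−λΣtᵢ). Here n = 7 and Σtᵢ = 1.07 + 0.58 + 2.96 + 8.63 + 3.62 + 7.99 + 11.38 = 36.23.
Posterior ∝ λ^5e^(−6λ) · λ^7e^(−36.23λ) = λ^12e^(−42.23λ), i.e. Gamma(13, 42.23).
Mode = (a−1)/b = 12/42.23 ≈ 0.2842.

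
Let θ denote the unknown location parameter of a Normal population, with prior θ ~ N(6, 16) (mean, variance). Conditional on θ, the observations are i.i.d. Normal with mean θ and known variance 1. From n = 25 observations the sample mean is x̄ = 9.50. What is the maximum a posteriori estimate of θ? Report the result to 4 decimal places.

θ̂_MAP = 9.4913

n = 25, x̄ = 9.50.
For a Normal prior and Normal likelihood with known variance, the posterior is Normal; its mode equals its mean, the precision-weighted average.
Prior precision 1/σ₀² = 1/16 = 0.0625; data precision n/σ² = 25/1 = 25.
θ̂ = (0.0625·6 + 25·9.5) / (0.0625 + 25) = 237.875/25.0625 = 3806/401 ≈ 9.4913.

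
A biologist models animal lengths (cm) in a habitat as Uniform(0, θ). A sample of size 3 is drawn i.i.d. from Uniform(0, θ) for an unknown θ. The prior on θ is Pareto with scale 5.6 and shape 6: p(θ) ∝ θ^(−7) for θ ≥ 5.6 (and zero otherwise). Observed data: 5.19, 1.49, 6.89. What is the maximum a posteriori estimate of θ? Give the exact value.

The Uniform(0, θ) likelihood is θ^(−n) for θ ≥ max(xᵢ), zero otherwise. Here max(xᵢ) = 6.89.
Posterior ∝ θ^(−7) · θ^(−3) = θ^(−10) on θ ≥ max(5.6, 6.89) = 6.89.
This density is strictly decreasing in θ, so the posterior mode lies at the lower boundary of the support.

θ̂_MAP = 6.89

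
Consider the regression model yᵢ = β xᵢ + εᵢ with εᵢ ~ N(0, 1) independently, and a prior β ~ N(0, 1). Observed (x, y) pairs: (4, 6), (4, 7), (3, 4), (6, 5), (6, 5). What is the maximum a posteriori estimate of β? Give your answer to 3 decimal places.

log p(β | y) = −Σ(yᵢ − βxᵢ)²/(2·1) − β²/(2·1) + const.
Setting the derivative to zero: Σxᵢ(yᵢ − βxᵢ)/1 − β/1 = 0, so β = Σxᵢyᵢ / (Σxᵢ² + σ²/τ²).
Σxᵢyᵢ = 4·6 + 4·7 + 3·4 + 6·5 + 6·5 = 124; Σxᵢ² = 113; σ²/τ² = 1.
β̂_MAP = 124 / (113 + 1) = 124/114 ≈ 1.088.

β̂_MAP = 1.088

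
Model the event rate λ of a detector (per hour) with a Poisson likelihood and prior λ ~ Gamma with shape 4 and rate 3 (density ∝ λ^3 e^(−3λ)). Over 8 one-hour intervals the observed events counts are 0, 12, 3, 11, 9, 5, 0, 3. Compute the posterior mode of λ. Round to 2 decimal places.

λ̂_MAP = 4.18

Σxᵢ = 0+12+3+11+9+5+0+3 = 43, with n = 8.
Posterior ∝ λ^3e^(−3λ) · λ^43e^(−8λ) = λ^46e^(−11λ), i.e. Gamma(shape=47, rate=11).
The mode of a Gamma(a, b) with a ≥ 1 (shape–rate) is (a−1)/b = 46/11 ≈ 4.18.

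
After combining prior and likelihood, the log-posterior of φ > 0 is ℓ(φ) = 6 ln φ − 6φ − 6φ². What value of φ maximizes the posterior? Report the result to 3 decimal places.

φ̂_MAP = 0.500

ℓ'(φ) = 6/φ − 6 − 12φ. Setting this to zero and multiplying by φ: 12φ² + 6φ − 6 = 0.
φ = (−6 + √(6² + 4·12·6)) / (2·12) = (−6 + √324) / 24 = (−6 + 18)/24 = 1/2.
ℓ''(φ) = −6/φ² − 12 < 0, confirming a maximum.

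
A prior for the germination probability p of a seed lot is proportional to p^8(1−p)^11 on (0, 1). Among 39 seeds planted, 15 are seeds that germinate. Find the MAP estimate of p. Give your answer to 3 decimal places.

The prior density ∝ p^8(1−p)^11 is the kernel of Beta(9, 12).
Data: 15 successes in 39 trials. The binomial likelihood contributes p^15(1−p)^24, so the posterior is Beta(9+15, 12+24) = Beta(24, 36).
For Beta(a, b) with a, b > 1 the mode is (a−1)/(a+b−2) = 23/58 ≈ 0.397.

p̂_MAP = 0.397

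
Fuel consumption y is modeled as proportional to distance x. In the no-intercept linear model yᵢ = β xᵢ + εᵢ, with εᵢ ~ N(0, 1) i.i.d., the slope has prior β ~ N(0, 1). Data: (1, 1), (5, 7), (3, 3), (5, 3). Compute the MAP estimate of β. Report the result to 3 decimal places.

log p(β | y) = −Σ(yᵢ − βxᵢ)²/(2·1) − β²/(2·1) + const.
Setting the derivative to zero: Σxᵢ(yᵢ − βxᵢ)/1 − β/1 = 0, so β = Σxᵢyᵢ / (Σxᵢ² + σ²/τ²).
Σxᵢyᵢ = 1·1 + 5·7 + 3·3 + 5·3 = 60; Σxᵢ² = 60; σ²/τ² = 1.
β̂_MAP = 60 / (60 + 1) = 60/61 ≈ 0.984.

β̂_MAP = 0.984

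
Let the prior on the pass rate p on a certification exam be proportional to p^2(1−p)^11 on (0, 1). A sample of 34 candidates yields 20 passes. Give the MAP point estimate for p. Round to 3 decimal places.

The prior density ∝ p^2(1−p)^11 is the kernel of Beta(3, 12).
Data: 20 successes in 34 trials. The binomial likelihood contributes p^20(1−p)^14, so the posterior is Beta(3+20, 12+14) = Beta(23, 26).
For Beta(a, b) with a, b > 1 the mode is (a−1)/(a+b−2) = 22/47 ≈ 0.468.

p̂_MAP = 0.468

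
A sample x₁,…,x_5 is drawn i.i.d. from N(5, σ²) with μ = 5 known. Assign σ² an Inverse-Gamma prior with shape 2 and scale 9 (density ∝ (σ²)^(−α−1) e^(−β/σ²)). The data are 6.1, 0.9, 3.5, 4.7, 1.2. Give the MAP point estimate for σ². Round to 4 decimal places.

Sum of squared deviations about the known mean: SS = (6.1−5)² + (0.9−5)² + (3.5−5)² + (4.7−5)² + (1.2−5)² = 34.8.
The Normal likelihood contributes (σ²)^(−n/2) exp(−SS/(2σ²)), so the posterior is Inverse-Gamma(α + n/2, β + SS/2) = Inverse-Gamma(4.5, 26.4).
The mode of Inverse-Gamma(a, b) is b/(a+1) = 26.4/5.5 ≈ 4.8000.

σ̂²_MAP = 4.8000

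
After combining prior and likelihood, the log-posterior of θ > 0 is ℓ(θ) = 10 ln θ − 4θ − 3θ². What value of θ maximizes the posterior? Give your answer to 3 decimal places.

θ̂_MAP = 1.000

ℓ'(θ) = 10/θ − 4 − 6θ. Setting this to zero and multiplying by θ: 6θ² + 4θ − 10 = 0.
θ = (−4 + √(4² + 4·6·10)) / (2·6) = (−4 + √256) / 12 = (−4 + 16)/12 = 1.
ℓ''(θ) = −10/θ² − 6 < 0, confirming a maximum.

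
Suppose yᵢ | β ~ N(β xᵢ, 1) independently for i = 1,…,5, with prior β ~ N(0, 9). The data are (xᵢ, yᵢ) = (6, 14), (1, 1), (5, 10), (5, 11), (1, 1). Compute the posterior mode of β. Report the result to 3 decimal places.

log p(β | y) = −Σ(yᵢ − βxᵢ)²/(2·1) − β²/(2·9) + const.
Setting the derivative to zero: Σxᵢ(yᵢ − βxᵢ)/1 − β/9 = 0, so β = Σxᵢyᵢ / (Σxᵢ² + σ²/τ²).
Σxᵢyᵢ = 6·14 + 1·1 + 5·10 + 5·11 + 1·1 = 191; Σxᵢ² = 88; σ²/τ² = 1/9.
β̂_MAP = 191 / (88 + 1/9) = 191/(793/9) = 1719/793 ≈ 2.168.

β̂_MAP = 2.168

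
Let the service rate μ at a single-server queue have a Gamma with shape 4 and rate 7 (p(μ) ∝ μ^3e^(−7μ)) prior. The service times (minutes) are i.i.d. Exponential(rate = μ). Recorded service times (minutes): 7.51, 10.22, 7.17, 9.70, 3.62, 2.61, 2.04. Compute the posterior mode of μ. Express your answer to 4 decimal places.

μ̂_MAP = 0.2005

The Exponential(rate=μ) likelihood is ∝ μ^n e^(−μΣtᵢ). Here n = 7 and Σtᵢ = 7.51 + 10.22 + 7.17 + 9.70 + 3.62 + 2.61 + 2.04 = 42.87.
Posterior ∝ μ^3e^(−7μ) · μ^7e^(−42.87μ) = μ^10e^(−49.87μ), i.e. Gamma(11, 49.87).
Mode = (a−1)/b = 10/49.87 ≈ 0.2005.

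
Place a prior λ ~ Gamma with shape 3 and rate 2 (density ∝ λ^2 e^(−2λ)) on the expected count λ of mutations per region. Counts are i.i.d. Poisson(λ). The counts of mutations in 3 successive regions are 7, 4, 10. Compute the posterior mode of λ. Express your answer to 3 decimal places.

Σxᵢ = 7+4+10 = 21, with n = 3.
Posterior ∝ λ^2e^(−2λ) · λ^21e^(−3λ) = λ^23e^(−5λ), i.e. Gamma(shape=24, rate=5).
The mode of a Gamma(a, b) with a ≥ 1 (shape–rate) is (a−1)/b = 23/5 ≈ 4.600.

λ̂_MAP = 4.600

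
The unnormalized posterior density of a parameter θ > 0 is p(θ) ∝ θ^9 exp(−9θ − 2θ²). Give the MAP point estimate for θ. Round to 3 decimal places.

θ̂_MAP = 0.750

ℓ'(θ) = 9/θ − 9 − 4θ. Setting this to zero and multiplying by θ: 4θ² + 9θ − 9 = 0.
θ = (−9 + √(9² + 4·4·9)) / (2·4) = (−9 + √225) / 8 = (−9 + 15)/8 = 3/4.
ℓ''(θ) = −9/θ² − 4 < 0, confirming a maximum.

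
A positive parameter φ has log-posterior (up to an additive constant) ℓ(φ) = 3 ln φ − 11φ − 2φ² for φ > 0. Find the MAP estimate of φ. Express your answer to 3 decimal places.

ℓ'(φ) = 3/φ − 11 − 4φ. Setting this to zero and multiplying by φ: 4φ² + 11φ − 3 = 0.
φ = (−11 + √(11² + 4·4·3)) / (2·4) = (−11 + √169) / 8 = (−11 + 13)/8 = 1/4.
ℓ''(φ) = −3/φ² − 4 < 0, confirming a maximum.

φ̂_MAP = 0.250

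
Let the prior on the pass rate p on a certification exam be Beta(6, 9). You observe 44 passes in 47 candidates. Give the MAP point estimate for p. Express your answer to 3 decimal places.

Prior: Beta(6, 9).
Data: 44 successes in 47 trials. The binomial likelihood contributes p^44(1−p)^3, so the posterior is Beta(6+44, 9+3) = Beta(50, 12).
For Beta(a, b) with a, b > 1 the mode is (a−1)/(a+b−2) = 49/60 ≈ 0.817.

p̂_MAP = 0.817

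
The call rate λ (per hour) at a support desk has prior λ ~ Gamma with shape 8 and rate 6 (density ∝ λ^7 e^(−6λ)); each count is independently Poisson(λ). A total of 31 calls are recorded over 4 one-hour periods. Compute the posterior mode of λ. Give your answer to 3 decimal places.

λ̂_MAP = 3.800

Σxᵢ = 31, n = 4.
Posterior ∝ λ^7e^(−6λ) · λ^31e^(−4λ) = λ^38e^(−10λ), i.e. Gamma(shape=39, rate=10).
The mode of a Gamma(a, b) with a ≥ 1 (shape–rate) is (a−1)/b = 38/10 ≈ 3.800.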